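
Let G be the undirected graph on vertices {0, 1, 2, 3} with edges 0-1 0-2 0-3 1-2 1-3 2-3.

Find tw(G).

3

A width-3 tree decomposition is:
Bags: B1 = {0, 1, 2, 3}
Tree: (single bag)
With just one bag of size 4, the width is 4 − 1 = 3, so tw(G) ≤ 3. For the lower bound, the 4 vertices {0, 1, 2, 3} are pairwise adjacent, and any tree decomposition puts a clique entirely inside one bag — forcing width ≥ 3. Therefore the treewidth is 3.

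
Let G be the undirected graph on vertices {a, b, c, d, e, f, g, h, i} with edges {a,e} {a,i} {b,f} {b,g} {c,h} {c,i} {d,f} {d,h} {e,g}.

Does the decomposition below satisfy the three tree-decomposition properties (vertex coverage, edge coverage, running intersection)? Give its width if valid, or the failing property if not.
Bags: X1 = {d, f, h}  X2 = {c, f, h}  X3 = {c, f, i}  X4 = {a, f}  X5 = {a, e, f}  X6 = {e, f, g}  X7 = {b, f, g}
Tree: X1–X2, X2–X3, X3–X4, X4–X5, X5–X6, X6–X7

A tree decomposition must satisfy three properties: every vertex lies in some bag; for every edge, both endpoints lie together in some bag; and for every vertex, the bags containing it form a connected subtree. Here edge (i,a) lies in no bag, so the decomposition is invalid.

No — edge (i,a) lies in no bag.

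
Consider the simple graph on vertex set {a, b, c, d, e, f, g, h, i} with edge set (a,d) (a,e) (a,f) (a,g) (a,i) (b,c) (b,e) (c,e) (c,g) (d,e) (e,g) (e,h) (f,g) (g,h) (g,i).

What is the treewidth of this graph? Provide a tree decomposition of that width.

Treewidth 2.
One optimal decomposition is:
Bags: B1 = {c, e, g}  B2 = {b, c, e}  B3 = {a, e, g}  B4 = {a, g, i}  B5 = {a, f, g}  B6 = {e, g, h}  B7 = {a, d, e}
Tree: B1–B2, B1–B3, B3–B4, B3–B5, B3–B6, B3–B7

The largest bag has 3 vertices, giving width 2; this decomposition certifies tw(G) ≤ 2. For the lower bound, the 3 vertices {a, d, e} are pairwise adjacent, and any tree decomposition puts a clique entirely inside one bag — forcing width ≥ 2. Hence tw(G) = 2 exactly.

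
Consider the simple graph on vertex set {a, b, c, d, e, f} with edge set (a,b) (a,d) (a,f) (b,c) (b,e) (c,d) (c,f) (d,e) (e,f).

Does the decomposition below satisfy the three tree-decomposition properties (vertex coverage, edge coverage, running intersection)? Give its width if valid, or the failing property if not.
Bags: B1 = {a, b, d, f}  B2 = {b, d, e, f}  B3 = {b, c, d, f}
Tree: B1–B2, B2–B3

Yes; width 3.

Vertex coverage: the bags together contain {a, b, c, d, e, f}, the full vertex set. Edge coverage: each edge of G has both endpoints in at least one bag. Running intersection: for every vertex, the bags containing it form a connected subtree. All three properties hold, so this is a valid tree decomposition of width max|bag| − 1 = 3, and hence tw(G) ≤ 3.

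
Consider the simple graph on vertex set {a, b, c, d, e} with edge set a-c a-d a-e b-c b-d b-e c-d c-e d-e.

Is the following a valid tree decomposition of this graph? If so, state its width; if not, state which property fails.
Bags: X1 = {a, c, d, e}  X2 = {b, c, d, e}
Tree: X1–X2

Yes; width 3.

Checking the three conditions: (i) the bags cover all of {a, b, c, d, e}; (ii) for each edge, some bag contains both endpoints; (iii) the bags containing any fixed vertex form a subtree. All hold, so the decomposition is valid with width 4 − 1 = 3.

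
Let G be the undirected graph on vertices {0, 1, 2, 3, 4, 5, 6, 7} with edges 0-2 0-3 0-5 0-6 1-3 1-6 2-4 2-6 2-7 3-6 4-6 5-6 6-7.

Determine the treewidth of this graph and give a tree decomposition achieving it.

Every bag has size at most 3, so the width is 3 − 1 = 2 and tw(G) ≤ 2. Conversely, {0, 2, 6} is a clique of size 3, and the vertices of any clique must share a bag in every tree decomposition; so some bag has ≥ 3 vertices and tw(G) ≥ 2. The upper and lower bounds meet at 2, so that is the treewidth.

Treewidth 2.
One optimal decomposition is:
Bags: B1 = {0, 5, 6}  B2 = {0, 3, 6}  B3 = {1, 3, 6}  B4 = {0, 2, 6}  B5 = {2, 6, 7}  B6 = {2, 4, 6}
Tree: B1–B2, B2–B3, B1–B4, B4–B5, B4–B6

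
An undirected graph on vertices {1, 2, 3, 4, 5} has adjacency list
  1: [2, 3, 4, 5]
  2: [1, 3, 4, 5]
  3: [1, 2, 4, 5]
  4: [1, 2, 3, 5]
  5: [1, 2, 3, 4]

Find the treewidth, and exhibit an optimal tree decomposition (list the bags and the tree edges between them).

Treewidth 4.
One optimal decomposition is:
Bags: B1 = {1, 2, 3, 4, 5}
Tree: (single bag)

A single bag containing all 5 vertices is trivially a valid decomposition of width 4. For the lower bound, the 5 vertices {1, 2, 3, 4, 5} are pairwise adjacent, and any tree decomposition puts a clique entirely inside one bag — forcing width ≥ 4. Hence tw(G) = 4 exactly.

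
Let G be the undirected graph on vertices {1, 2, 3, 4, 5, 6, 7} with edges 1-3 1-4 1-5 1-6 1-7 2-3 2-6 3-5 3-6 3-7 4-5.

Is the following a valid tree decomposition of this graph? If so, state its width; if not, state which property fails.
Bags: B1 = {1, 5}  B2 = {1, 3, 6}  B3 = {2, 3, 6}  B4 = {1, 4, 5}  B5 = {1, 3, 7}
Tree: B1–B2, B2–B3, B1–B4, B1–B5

No — edge (3,5) lies in no bag.

A tree decomposition must satisfy three properties: every vertex lies in some bag; for every edge, both endpoints lie together in some bag; and for every vertex, the bags containing it form a connected subtree. Here edge (3,5) lies in no bag, so the decomposition is invalid.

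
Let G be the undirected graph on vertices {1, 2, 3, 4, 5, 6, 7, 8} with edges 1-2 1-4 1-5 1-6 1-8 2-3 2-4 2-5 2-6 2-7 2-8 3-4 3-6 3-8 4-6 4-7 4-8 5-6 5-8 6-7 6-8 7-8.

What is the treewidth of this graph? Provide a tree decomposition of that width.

Each bag holds 5 vertices, so the decomposition has width 4, which upper-bounds the treewidth. On the other hand G contains the 5-clique {1, 2, 4, 6, 8}. A clique must lie in a single bag of any decomposition, so no decomposition can have width below 4. Hence tw(G) = 4 exactly.

Treewidth 4.
One optimal decomposition is:
Bags: B1 = {1, 2, 4, 6, 8}  B2 = {2, 4, 6, 7, 8}  B3 = {2, 3, 4, 6, 8}  B4 = {1, 2, 5, 6, 8}
Tree: B1–B2, B1–B3, B1–B4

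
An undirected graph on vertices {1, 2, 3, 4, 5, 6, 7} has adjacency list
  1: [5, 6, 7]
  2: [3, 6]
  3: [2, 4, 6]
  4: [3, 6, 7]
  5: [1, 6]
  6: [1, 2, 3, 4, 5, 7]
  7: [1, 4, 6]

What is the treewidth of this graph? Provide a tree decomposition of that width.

Treewidth 2.
One such decomposition:
Bags: B1 = {4, 6, 7}  B2 = {3, 4, 6}  B3 = {1, 6, 7}  B4 = {2, 3, 6}  B5 = {1, 5, 6}
Tree: B1–B2, B1–B3, B2–B4, B3–B5

The largest bag has 3 vertices, giving width 2; this decomposition certifies tw(G) ≤ 2. Conversely, {1, 5, 6} is a clique of size 3, and the vertices of any clique must share a bag in every tree decomposition; so some bag has ≥ 3 vertices and tw(G) ≥ 2. Combining the bounds, tw(G) = 2.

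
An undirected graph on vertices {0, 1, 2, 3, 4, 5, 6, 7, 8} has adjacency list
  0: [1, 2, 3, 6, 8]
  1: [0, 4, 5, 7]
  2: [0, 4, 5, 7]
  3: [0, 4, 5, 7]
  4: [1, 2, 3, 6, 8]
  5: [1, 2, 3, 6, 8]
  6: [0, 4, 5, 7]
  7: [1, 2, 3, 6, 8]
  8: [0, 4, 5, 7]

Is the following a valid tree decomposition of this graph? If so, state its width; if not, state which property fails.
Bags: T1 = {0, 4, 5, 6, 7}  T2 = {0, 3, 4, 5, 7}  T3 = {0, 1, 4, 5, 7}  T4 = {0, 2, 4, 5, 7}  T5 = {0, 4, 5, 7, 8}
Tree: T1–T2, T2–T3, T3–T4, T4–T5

Every vertex of G appears in some bag (union = {0, 1, 2, 3, 4, 5, 6, 7, 8}); every edge is covered by a bag; and for each vertex v the set of bags containing v is connected in the bag tree. The decomposition is therefore valid. The largest bag has 5 vertices, so the width is 4.

Yes; width 4.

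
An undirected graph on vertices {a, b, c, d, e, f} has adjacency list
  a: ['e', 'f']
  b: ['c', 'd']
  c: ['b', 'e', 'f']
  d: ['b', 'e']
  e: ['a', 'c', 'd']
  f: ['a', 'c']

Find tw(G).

2

A width-2 tree decomposition is:
Bags: B1 = {a, e, f}  B2 = {c, e, f}  B3 = {c, d, e}  B4 = {b, c, d}
Tree: B1–B2, B2–B3, B3–B4
The largest bag has 3 vertices, giving width 2; this decomposition certifies tw(G) ≤ 2. The edges a–f–c–e–a form a cycle, so G is not a tree and its treewidth is at least 2. Therefore the treewidth is 2.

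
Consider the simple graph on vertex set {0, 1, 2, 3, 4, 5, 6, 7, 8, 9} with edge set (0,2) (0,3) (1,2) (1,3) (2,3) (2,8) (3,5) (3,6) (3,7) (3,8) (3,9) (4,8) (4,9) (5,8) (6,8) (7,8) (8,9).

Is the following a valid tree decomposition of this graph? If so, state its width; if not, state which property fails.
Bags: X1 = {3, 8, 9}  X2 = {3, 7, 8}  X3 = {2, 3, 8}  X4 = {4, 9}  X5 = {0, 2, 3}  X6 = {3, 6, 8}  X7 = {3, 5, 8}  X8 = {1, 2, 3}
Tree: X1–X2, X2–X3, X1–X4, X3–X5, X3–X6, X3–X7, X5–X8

No — edge (8,4) lies in no bag.

A tree decomposition must satisfy three properties: every vertex lies in some bag; for every edge, both endpoints lie together in some bag; and for every vertex, the bags containing it form a connected subtree. Here edge (8,4) lies in no bag, so the decomposition is invalid.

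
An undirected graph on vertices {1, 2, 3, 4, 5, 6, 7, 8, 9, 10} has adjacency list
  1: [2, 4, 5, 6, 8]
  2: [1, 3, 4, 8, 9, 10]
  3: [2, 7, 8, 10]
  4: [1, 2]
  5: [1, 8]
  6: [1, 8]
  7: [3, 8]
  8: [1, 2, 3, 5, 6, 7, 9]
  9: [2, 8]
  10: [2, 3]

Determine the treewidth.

A width-2 tree decomposition is:
Bags: B1 = {2, 3, 8}  B2 = {1, 2, 8}  B3 = {2, 8, 9}  B4 = {3, 7, 8}  B5 = {2, 3, 10}  B6 = {1, 6, 8}  B7 = {1, 2, 4}  B8 = {1, 5, 8}
Tree: B1–B2, B1–B3, B1–B4, B1–B5, B2–B6, B2–B7, B2–B8
Each bag holds 3 vertices, so the decomposition has width 2, which upper-bounds the treewidth. Conversely, {1, 2, 8} is a clique of size 3, and the vertices of any clique must share a bag in every tree decomposition; so some bag has ≥ 3 vertices and tw(G) ≥ 2. Combining the bounds, tw(G) = 2.

2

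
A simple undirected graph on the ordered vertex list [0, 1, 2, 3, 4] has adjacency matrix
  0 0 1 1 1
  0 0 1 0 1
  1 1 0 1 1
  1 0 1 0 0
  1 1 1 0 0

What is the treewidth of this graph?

2

A width-2 tree decomposition is:
Bags: B1 = {1, 2, 4}  B2 = {0, 2, 4}  B3 = {0, 2, 3}
Tree: B1–B2, B2–B3
The largest bag has 3 vertices, giving width 2; this decomposition certifies tw(G) ≤ 2. On the other hand G contains the 3-clique {0, 2, 3}. A clique must lie in a single bag of any decomposition, so no decomposition can have width below 2. Hence tw(G) = 2 exactly.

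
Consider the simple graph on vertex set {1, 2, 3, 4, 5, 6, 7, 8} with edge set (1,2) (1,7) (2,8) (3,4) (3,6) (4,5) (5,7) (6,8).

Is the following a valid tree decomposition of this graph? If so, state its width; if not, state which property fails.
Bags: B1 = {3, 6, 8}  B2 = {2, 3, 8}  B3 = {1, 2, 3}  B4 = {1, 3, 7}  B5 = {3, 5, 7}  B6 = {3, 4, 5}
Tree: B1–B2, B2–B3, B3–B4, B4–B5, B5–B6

Yes; width 2.

Vertex coverage: the bags together contain {1, 2, 3, 4, 5, 6, 7, 8}, the full vertex set. Edge coverage: each edge of G has both endpoints in at least one bag. Running intersection: for every vertex, the bags containing it form a connected subtree. All three properties hold, so this is a valid tree decomposition of width max|bag| − 1 = 2, and hence tw(G) ≤ 2.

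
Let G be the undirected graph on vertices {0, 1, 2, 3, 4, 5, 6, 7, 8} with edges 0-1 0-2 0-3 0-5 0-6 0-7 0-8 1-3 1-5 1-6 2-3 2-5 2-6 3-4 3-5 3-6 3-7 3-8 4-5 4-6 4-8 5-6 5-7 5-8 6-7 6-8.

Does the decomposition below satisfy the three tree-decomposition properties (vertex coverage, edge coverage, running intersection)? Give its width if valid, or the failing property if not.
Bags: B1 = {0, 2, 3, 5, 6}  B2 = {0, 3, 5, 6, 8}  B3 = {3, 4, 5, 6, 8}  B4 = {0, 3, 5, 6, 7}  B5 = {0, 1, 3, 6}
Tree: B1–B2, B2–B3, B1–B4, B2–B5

A tree decomposition must satisfy three properties: every vertex lies in some bag; for every edge, both endpoints lie together in some bag; and for every vertex, the bags containing it form a connected subtree. Here edge (5,1) lies in no bag, so the decomposition is invalid.

No — edge (5,1) lies in no bag.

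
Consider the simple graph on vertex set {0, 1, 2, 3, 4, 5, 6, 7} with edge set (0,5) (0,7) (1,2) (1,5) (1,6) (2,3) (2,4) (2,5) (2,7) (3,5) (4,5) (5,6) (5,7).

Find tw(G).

A width-2 tree decomposition is:
Bags: B1 = {2, 5, 7}  B2 = {0, 5, 7}  B3 = {1, 2, 5}  B4 = {1, 5, 6}  B5 = {2, 4, 5}  B6 = {2, 3, 5}
Tree: B1–B2, B1–B3, B3–B4, B3–B5, B1–B6
The largest bag has 3 vertices, giving width 2; this decomposition certifies tw(G) ≤ 2. For the lower bound, the 3 vertices {0, 5, 7} are pairwise adjacent, and any tree decomposition puts a clique entirely inside one bag — forcing width ≥ 2. The upper and lower bounds meet at 2, so that is the treewidth.

2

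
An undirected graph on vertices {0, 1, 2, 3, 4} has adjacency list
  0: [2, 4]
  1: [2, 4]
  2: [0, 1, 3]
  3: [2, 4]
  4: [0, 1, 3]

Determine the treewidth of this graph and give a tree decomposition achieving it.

Treewidth 2.
One such decomposition:
Bags: B1 = {1, 2, 4}  B2 = {2, 3, 4}  B3 = {0, 2, 4}
Tree: B1–B2, B2–B3

Each bag holds 3 vertices, so the decomposition has width 2, which upper-bounds the treewidth. Since 2–1–4–3–2 is a cycle in G, G is not acyclic. Forests are exactly the graphs of treewidth ≤ 1, so tw(G) ≥ 2. Hence tw(G) = 2 exactly.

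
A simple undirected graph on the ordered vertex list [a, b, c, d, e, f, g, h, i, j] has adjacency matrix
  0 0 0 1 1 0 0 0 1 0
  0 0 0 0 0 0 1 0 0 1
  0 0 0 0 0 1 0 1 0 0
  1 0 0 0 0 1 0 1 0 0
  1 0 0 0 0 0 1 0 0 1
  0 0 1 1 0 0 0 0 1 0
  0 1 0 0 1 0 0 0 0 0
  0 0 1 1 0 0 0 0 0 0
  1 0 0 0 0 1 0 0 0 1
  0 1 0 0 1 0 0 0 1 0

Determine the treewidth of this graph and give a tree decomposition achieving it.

Treewidth 2.
Bags: B1 = {b, e, g}  B2 = {b, e, j}  B3 = {a, e, j}  B4 = {a, i, j}  B5 = {a, d, i}  B6 = {d, f, i}  B7 = {d, f, h}  B8 = {c, f, h}
Tree: B1–B2, B2–B3, B3–B4, B4–B5, B5–B6, B6–B7, B7–B8

Each bag holds 3 vertices, so the decomposition has width 2, which upper-bounds the treewidth. For the lower bound, G contains the cycle g–b–j–e–g, so G is not a forest; only forests have treewidth ≤ 1, hence tw(G) ≥ 2. Combining the bounds, tw(G) = 2.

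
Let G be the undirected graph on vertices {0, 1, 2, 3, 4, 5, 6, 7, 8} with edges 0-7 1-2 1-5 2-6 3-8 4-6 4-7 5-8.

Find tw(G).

A width-1 tree decomposition is:
Bags: B1 = {0, 7}  B2 = {4, 7}  B3 = {4, 6}  B4 = {2, 6}  B5 = {1, 2}  B6 = {1, 5}  B7 = {5, 8}  B8 = {3, 8}
Tree: B1–B2, B2–B3, B3–B4, B4–B5, B5–B6, B6–B7, B7–B8
Every bag has size at most 2, so the width is 2 − 1 = 1 and tw(G) ≤ 1. Any graph with an edge has treewidth ≥ 1, and G has the edge 0–7. Hence tw(G) = 1 exactly.

1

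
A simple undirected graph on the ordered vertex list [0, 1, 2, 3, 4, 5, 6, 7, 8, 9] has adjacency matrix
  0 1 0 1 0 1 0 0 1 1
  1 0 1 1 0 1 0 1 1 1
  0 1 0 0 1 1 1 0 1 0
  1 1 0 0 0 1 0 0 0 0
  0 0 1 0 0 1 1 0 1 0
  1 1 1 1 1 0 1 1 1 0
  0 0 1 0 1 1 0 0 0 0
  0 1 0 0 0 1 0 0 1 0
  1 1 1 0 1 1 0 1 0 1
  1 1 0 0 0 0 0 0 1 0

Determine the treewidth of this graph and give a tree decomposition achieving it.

Every bag has size at most 4, so the width is 4 − 1 = 3 and tw(G) ≤ 3. On the other hand G contains the 4-clique {0, 1, 8, 9}. A clique must lie in a single bag of any decomposition, so no decomposition can have width below 3. The upper and lower bounds meet at 3, so that is the treewidth.

Treewidth 3.
One optimal decomposition is:
Bags: B1 = {1, 2, 5, 8}  B2 = {2, 4, 5, 8}  B3 = {2, 4, 5, 6}  B4 = {0, 1, 5, 8}  B5 = {0, 1, 8, 9}  B6 = {1, 5, 7, 8}  B7 = {0, 1, 3, 5}
Tree: B1–B2, B2–B3, B1–B4, B4–B5, B4–B6, B4–B7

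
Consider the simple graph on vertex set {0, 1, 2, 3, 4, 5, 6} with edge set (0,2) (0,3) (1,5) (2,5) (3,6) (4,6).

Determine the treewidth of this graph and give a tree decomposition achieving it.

Treewidth 1.
Bags: B1 = {4, 6}  B2 = {3, 6}  B3 = {0, 3}  B4 = {0, 2}  B5 = {2, 5}  B6 = {1, 5}
Tree: B1–B2, B2–B3, B3–B4, B4–B5, B5–B6

The largest bag has 2 vertices, giving width 1; this decomposition certifies tw(G) ≤ 1. Since G has at least one edge (e.g. 4–6), it is not an edgeless graph, so tw(G) ≥ 1. The upper and lower bounds meet at 1, so that is the treewidth.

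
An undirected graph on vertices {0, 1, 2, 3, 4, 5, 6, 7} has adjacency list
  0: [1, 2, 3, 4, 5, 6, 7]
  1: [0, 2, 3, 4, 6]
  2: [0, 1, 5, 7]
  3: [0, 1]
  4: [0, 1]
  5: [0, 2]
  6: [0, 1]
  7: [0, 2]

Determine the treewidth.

2

A width-2 tree decomposition is:
Bags: B1 = {0, 1, 2}  B2 = {0, 1, 3}  B3 = {0, 2, 5}  B4 = {0, 2, 7}  B5 = {0, 1, 6}  B6 = {0, 1, 4}
Tree: B1–B2, B1–B3, B1–B4, B2–B5, B2–B6
The largest bag has 3 vertices, giving width 2; this decomposition certifies tw(G) ≤ 2. For the lower bound, the 3 vertices {0, 1, 2} are pairwise adjacent, and any tree decomposition puts a clique entirely inside one bag — forcing width ≥ 2. Therefore the treewidth is 2.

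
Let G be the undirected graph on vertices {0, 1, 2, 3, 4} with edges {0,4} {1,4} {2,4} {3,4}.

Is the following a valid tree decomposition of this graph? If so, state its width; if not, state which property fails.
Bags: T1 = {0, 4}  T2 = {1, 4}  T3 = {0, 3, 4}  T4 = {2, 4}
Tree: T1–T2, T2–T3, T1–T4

No — bags containing vertex 0 are not connected in the tree.

A tree decomposition must satisfy three properties: every vertex lies in some bag; for every edge, both endpoints lie together in some bag; and for every vertex, the bags containing it form a connected subtree. Here bags containing vertex 0 are not connected in the tree, so the decomposition is invalid.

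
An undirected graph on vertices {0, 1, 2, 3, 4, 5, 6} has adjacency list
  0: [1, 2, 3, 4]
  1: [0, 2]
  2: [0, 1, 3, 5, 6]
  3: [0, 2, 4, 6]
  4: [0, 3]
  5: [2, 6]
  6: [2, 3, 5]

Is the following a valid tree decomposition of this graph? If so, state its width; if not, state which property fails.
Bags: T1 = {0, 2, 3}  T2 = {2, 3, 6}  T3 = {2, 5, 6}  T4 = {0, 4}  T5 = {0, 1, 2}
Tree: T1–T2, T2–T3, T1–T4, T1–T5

A tree decomposition must satisfy three properties: every vertex lies in some bag; for every edge, both endpoints lie together in some bag; and for every vertex, the bags containing it form a connected subtree. Here edge (3,4) lies in no bag, so the decomposition is invalid.

No — edge (3,4) lies in no bag.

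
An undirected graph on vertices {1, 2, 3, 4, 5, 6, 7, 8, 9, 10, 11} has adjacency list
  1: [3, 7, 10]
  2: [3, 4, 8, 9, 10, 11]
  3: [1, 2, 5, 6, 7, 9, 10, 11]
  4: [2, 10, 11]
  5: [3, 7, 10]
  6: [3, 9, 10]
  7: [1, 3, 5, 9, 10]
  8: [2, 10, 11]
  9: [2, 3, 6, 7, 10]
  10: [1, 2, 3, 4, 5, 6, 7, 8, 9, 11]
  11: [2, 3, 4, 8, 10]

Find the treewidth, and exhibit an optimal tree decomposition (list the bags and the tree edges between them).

The largest bag has 4 vertices, giving width 3; this decomposition certifies tw(G) ≤ 3. Conversely, {2, 8, 10, 11} is a clique of size 4, and the vertices of any clique must share a bag in every tree decomposition; so some bag has ≥ 4 vertices and tw(G) ≥ 3. Hence tw(G) = 3 exactly.

Treewidth 3.
One such decomposition:
Bags: B1 = {3, 7, 9, 10}  B2 = {2, 3, 9, 10}  B3 = {3, 6, 9, 10}  B4 = {1, 3, 7, 10}  B5 = {2, 3, 10, 11}  B6 = {2, 8, 10, 11}  B7 = {2, 4, 10, 11}  B8 = {3, 5, 7, 10}
Tree: B1–B2, B1–B3, B1–B4, B2–B5, B5–B6, B5–B7, B4–B8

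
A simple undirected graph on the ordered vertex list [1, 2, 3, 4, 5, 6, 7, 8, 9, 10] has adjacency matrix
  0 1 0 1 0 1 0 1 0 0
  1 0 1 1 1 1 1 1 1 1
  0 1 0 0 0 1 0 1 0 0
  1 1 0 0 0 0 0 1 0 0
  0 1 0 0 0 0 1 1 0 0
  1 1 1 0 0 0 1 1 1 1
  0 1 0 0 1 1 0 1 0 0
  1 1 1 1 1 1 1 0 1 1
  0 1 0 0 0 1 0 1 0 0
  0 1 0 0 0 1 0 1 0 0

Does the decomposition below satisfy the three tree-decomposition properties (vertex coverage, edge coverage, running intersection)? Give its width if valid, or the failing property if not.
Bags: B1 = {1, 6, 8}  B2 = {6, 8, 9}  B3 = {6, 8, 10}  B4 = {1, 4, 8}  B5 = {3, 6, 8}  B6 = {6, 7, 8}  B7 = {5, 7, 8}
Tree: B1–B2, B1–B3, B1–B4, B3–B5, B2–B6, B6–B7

A tree decomposition must satisfy three properties: every vertex lies in some bag; for every edge, both endpoints lie together in some bag; and for every vertex, the bags containing it form a connected subtree. Here vertex 2 appears in no bag, so the decomposition is invalid.

No — vertex 2 appears in no bag.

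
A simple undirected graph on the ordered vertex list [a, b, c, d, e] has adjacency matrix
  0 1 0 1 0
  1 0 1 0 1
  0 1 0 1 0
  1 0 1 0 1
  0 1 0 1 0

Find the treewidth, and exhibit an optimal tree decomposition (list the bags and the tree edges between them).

Each bag holds 3 vertices, so the decomposition has width 2, which upper-bounds the treewidth. Since d–a–b–e–d is a cycle in G, G is not acyclic. Forests are exactly the graphs of treewidth ≤ 1, so tw(G) ≥ 2. Combining the bounds, tw(G) = 2.

Treewidth 2.
One optimal decomposition is:
Bags: B1 = {a, b, d}  B2 = {b, d, e}  B3 = {b, c, d}
Tree: B1–B2, B2–B3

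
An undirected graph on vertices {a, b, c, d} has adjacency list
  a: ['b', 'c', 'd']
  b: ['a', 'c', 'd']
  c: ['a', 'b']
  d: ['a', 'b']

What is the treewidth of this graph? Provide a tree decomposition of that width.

Treewidth 2.
One such decomposition:
Bags: B1 = {a, b, d}  B2 = {a, b, c}
Tree: B1–B2

The largest bag has 3 vertices, giving width 2; this decomposition certifies tw(G) ≤ 2. For the lower bound, the 3 vertices {a, b, d} are pairwise adjacent, and any tree decomposition puts a clique entirely inside one bag — forcing width ≥ 2. Hence tw(G) = 2 exactly.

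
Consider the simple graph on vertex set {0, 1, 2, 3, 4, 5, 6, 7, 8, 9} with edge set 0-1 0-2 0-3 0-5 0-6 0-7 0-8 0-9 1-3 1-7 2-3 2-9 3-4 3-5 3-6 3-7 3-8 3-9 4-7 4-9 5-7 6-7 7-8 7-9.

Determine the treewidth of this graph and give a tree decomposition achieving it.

Treewidth 3.
One such decomposition:
Bags: B1 = {0, 3, 7, 9}  B2 = {0, 1, 3, 7}  B3 = {0, 3, 5, 7}  B4 = {0, 2, 3, 9}  B5 = {0, 3, 6, 7}  B6 = {3, 4, 7, 9}  B7 = {0, 3, 7, 8}
Tree: B1–B2, B1–B3, B1–B4, B2–B5, B1–B6, B3–B7

The largest bag has 4 vertices, giving width 3; this decomposition certifies tw(G) ≤ 3. Conversely, {0, 2, 3, 9} is a clique of size 4, and the vertices of any clique must share a bag in every tree decomposition; so some bag has ≥ 4 vertices and tw(G) ≥ 3. Therefore the treewidth is 3.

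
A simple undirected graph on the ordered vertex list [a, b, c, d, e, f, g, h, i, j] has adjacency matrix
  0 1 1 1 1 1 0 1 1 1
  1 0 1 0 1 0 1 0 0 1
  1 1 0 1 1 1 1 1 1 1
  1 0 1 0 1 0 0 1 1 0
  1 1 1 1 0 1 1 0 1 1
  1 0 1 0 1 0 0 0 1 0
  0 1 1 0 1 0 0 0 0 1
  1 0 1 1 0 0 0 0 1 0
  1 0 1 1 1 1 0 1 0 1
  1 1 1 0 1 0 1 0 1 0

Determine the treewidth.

4

A width-4 tree decomposition is:
Bags: B1 = {a, c, e, i, j}  B2 = {a, c, d, e, i}  B3 = {a, c, e, f, i}  B4 = {a, c, d, h, i}  B5 = {a, b, c, e, j}  B6 = {b, c, e, g, j}
Tree: B1–B2, B1–B3, B2–B4, B1–B5, B5–B6
Each bag holds 5 vertices, so the decomposition has width 4, which upper-bounds the treewidth. On the other hand G contains the 5-clique {b, c, e, g, j}. A clique must lie in a single bag of any decomposition, so no decomposition can have width below 4. Therefore the treewidth is 4.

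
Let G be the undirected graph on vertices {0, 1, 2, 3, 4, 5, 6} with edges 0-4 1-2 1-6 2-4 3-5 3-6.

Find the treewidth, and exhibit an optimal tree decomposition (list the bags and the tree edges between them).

Treewidth 1.
One optimal decomposition is:
Bags: B1 = {0, 4}  B2 = {2, 4}  B3 = {1, 2}  B4 = {1, 6}  B5 = {3, 6}  B6 = {3, 5}
Tree: B1–B2, B2–B3, B3–B4, B4–B5, B5–B6

Each bag holds 2 vertices, so the decomposition has width 1, which upper-bounds the treewidth. Any graph with an edge has treewidth ≥ 1, and G has the edge 0–4. Combining the bounds, tw(G) = 1.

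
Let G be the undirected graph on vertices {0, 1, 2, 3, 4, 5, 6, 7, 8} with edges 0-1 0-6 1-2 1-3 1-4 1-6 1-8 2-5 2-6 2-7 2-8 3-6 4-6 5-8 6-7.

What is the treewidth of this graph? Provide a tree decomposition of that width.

Treewidth 2.
One such decomposition:
Bags: B1 = {1, 2, 6}  B2 = {2, 6, 7}  B3 = {1, 2, 8}  B4 = {1, 4, 6}  B5 = {1, 3, 6}  B6 = {0, 1, 6}  B7 = {2, 5, 8}
Tree: B1–B2, B1–B3, B1–B4, B4–B5, B4–B6, B3–B7

The largest bag has 3 vertices, giving width 2; this decomposition certifies tw(G) ≤ 2. On the other hand G contains the 3-clique {1, 2, 8}. A clique must lie in a single bag of any decomposition, so no decomposition can have width below 2. Therefore the treewidth is 2.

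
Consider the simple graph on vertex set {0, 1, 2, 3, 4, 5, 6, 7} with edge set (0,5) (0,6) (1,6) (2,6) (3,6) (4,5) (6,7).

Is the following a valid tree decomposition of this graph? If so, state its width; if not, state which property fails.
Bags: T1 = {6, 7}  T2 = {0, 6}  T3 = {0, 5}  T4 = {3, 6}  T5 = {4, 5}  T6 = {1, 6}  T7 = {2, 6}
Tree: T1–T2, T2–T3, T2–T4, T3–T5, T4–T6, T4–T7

Yes; width 1.

Every vertex of G appears in some bag (union = {0, 1, 2, 3, 4, 5, 6, 7}); every edge is covered by a bag; and for each vertex v the set of bags containing v is connected in the bag tree. The decomposition is therefore valid. The largest bag has 2 vertices, so the width is 1.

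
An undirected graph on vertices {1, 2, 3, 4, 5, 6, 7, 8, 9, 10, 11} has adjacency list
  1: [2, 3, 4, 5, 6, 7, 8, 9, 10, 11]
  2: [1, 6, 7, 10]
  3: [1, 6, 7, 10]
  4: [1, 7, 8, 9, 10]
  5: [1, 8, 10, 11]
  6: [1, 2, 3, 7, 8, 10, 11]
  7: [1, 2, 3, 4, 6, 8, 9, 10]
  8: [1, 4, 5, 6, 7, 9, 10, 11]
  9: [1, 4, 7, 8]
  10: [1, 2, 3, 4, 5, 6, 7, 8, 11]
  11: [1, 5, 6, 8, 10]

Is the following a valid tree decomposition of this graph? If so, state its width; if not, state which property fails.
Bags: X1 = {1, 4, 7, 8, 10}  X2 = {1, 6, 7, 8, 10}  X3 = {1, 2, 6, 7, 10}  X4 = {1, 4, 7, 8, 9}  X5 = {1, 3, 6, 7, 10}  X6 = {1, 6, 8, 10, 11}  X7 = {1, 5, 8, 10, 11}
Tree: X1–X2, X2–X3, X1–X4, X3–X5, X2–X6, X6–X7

Checking the three conditions: (i) the bags cover all of {1, 2, 3, 4, 5, 6, 7, 8, 9, 10, 11}; (ii) for each edge, some bag contains both endpoints; (iii) the bags containing any fixed vertex form a subtree. All hold, so the decomposition is valid with width 5 − 1 = 4.

Yes; width 4.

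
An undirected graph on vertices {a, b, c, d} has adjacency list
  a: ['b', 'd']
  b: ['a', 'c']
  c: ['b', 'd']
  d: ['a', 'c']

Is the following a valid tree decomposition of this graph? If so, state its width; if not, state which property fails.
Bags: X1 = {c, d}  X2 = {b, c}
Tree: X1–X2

No — vertex a appears in no bag.

A tree decomposition must satisfy three properties: every vertex lies in some bag; for every edge, both endpoints lie together in some bag; and for every vertex, the bags containing it form a connected subtree. Here vertex a appears in no bag, so the decomposition is invalid.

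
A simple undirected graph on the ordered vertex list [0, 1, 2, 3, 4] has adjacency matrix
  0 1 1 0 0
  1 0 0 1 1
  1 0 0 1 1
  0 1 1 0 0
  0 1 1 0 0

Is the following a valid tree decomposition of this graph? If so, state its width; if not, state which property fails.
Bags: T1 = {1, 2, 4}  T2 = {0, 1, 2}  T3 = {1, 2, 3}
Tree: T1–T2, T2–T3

Every vertex of G appears in some bag (union = {0, 1, 2, 3, 4}); every edge is covered by a bag; and for each vertex v the set of bags containing v is connected in the bag tree. The decomposition is therefore valid. The largest bag has 3 vertices, so the width is 2.

Yes; width 2.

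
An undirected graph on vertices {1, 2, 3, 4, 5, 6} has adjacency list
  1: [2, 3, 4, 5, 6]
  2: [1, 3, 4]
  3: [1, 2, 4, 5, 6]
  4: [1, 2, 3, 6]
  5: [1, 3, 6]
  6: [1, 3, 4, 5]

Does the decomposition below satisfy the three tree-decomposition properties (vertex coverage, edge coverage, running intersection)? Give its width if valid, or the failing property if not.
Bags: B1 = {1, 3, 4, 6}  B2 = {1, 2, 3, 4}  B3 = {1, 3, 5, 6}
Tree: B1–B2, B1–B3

Every vertex of G appears in some bag (union = {1, 2, 3, 4, 5, 6}); every edge is covered by a bag; and for each vertex v the set of bags containing v is connected in the bag tree. The decomposition is therefore valid. The largest bag has 4 vertices, so the width is 3.

Yes; width 3.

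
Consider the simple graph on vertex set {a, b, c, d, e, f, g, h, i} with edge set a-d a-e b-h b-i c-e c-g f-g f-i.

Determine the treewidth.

A width-1 tree decomposition is:
Bags: B1 = {a, d}  B2 = {a, e}  B3 = {c, e}  B4 = {c, g}  B5 = {f, g}  B6 = {f, i}  B7 = {b, i}  B8 = {b, h}
Tree: B1–B2, B2–B3, B3–B4, B4–B5, B5–B6, B6–B7, B7–B8
Each bag holds 2 vertices, so the decomposition has width 1, which upper-bounds the treewidth. Any graph with an edge has treewidth ≥ 1, and G has the edge d–a. Combining the bounds, tw(G) = 1.

1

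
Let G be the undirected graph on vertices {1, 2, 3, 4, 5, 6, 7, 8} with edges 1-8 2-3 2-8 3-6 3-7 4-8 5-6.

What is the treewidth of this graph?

A width-1 tree decomposition is:
Bags: B1 = {2, 8}  B2 = {2, 3}  B3 = {3, 6}  B4 = {3, 7}  B5 = {4, 8}  B6 = {5, 6}  B7 = {1, 8}
Tree: B1–B2, B2–B3, B2–B4, B1–B5, B3–B6, B5–B7
The largest bag has 2 vertices, giving width 1; this decomposition certifies tw(G) ≤ 1. Any graph with an edge has treewidth ≥ 1, and G has the edge 8–2. Hence tw(G) = 1 exactly.

1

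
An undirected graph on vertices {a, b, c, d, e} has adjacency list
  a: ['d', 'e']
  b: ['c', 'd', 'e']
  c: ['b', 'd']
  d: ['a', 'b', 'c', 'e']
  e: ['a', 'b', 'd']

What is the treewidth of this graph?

2

A width-2 tree decomposition is:
Bags: B1 = {b, c, d}  B2 = {b, d, e}  B3 = {a, d, e}
Tree: B1–B2, B2–B3
Each bag holds 3 vertices, so the decomposition has width 2, which upper-bounds the treewidth. Conversely, {a, d, e} is a clique of size 3, and the vertices of any clique must share a bag in every tree decomposition; so some bag has ≥ 3 vertices and tw(G) ≥ 2. Combining the bounds, tw(G) = 2.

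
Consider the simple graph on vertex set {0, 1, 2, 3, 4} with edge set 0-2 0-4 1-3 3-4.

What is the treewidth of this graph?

1

A width-1 tree decomposition is:
Bags: B1 = {0, 4}  B2 = {0, 2}  B3 = {3, 4}  B4 = {1, 3}
Tree: B1–B2, B1–B3, B3–B4
Every bag has size at most 2, so the width is 2 − 1 = 1 and tw(G) ≤ 1. Since G has at least one edge (e.g. 0–4), it is not an edgeless graph, so tw(G) ≥ 1. Therefore the treewidth is 1.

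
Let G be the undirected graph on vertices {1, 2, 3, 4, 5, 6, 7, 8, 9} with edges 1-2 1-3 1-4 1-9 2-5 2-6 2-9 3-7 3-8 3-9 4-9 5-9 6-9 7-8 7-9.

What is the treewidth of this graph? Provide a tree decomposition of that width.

Every bag has size at most 3, so the width is 3 − 1 = 2 and tw(G) ≤ 2. Conversely, {3, 7, 8} is a clique of size 3, and the vertices of any clique must share a bag in every tree decomposition; so some bag has ≥ 3 vertices and tw(G) ≥ 2. Therefore the treewidth is 2.

Treewidth 2.
One such decomposition:
Bags: B1 = {1, 2, 9}  B2 = {1, 3, 9}  B3 = {1, 4, 9}  B4 = {2, 6, 9}  B5 = {2, 5, 9}  B6 = {3, 7, 9}  B7 = {3, 7, 8}
Tree: B1–B2, B1–B3, B1–B4, B1–B5, B2–B6, B6–B7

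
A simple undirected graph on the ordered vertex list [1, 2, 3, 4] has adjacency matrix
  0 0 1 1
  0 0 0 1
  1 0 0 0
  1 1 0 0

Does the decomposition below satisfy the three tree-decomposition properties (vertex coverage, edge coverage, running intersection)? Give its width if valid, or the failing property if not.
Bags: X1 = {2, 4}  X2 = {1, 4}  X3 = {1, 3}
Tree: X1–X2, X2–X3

Yes; width 1.

Vertex coverage: the bags together contain {1, 2, 3, 4}, the full vertex set. Edge coverage: each edge of G has both endpoints in at least one bag. Running intersection: for every vertex, the bags containing it form a connected subtree. All three properties hold, so this is a valid tree decomposition of width max|bag| − 1 = 1, and hence tw(G) ≤ 1.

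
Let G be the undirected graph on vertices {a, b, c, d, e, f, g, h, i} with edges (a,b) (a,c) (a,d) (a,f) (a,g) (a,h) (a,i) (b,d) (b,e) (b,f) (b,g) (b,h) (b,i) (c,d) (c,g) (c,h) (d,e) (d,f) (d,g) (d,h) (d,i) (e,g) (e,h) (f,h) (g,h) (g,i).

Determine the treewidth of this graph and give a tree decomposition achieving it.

The largest bag has 5 vertices, giving width 4; this decomposition certifies tw(G) ≤ 4. Conversely, {b, d, e, g, h} is a clique of size 5, and the vertices of any clique must share a bag in every tree decomposition; so some bag has ≥ 5 vertices and tw(G) ≥ 4. Combining the bounds, tw(G) = 4.

Treewidth 4.
One optimal decomposition is:
Bags: B1 = {a, b, d, g, h}  B2 = {a, c, d, g, h}  B3 = {b, d, e, g, h}  B4 = {a, b, d, g, i}  B5 = {a, b, d, f, h}
Tree: B1–B2, B1–B3, B1–B4, B1–B5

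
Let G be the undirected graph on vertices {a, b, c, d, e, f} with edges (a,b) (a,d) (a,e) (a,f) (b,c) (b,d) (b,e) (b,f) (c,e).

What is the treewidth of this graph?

2

A width-2 tree decomposition is:
Bags: B1 = {a, b, f}  B2 = {a, b, e}  B3 = {a, b, d}  B4 = {b, c, e}
Tree: B1–B2, B1–B3, B2–B4
Each bag holds 3 vertices, so the decomposition has width 2, which upper-bounds the treewidth. Conversely, {b, c, e} is a clique of size 3, and the vertices of any clique must share a bag in every tree decomposition; so some bag has ≥ 3 vertices and tw(G) ≥ 2. Therefore the treewidth is 2.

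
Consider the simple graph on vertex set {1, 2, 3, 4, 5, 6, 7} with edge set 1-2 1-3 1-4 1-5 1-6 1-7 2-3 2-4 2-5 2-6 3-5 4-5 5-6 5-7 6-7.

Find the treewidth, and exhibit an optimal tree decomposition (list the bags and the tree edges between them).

Every bag has size at most 4, so the width is 4 − 1 = 3 and tw(G) ≤ 3. On the other hand G contains the 4-clique {1, 2, 3, 5}. A clique must lie in a single bag of any decomposition, so no decomposition can have width below 3. Therefore the treewidth is 3.

Treewidth 3.
Bags: B1 = {1, 5, 6, 7}  B2 = {1, 2, 5, 6}  B3 = {1, 2, 4, 5}  B4 = {1, 2, 3, 5}
Tree: B1–B2, B2–B3, B2–B4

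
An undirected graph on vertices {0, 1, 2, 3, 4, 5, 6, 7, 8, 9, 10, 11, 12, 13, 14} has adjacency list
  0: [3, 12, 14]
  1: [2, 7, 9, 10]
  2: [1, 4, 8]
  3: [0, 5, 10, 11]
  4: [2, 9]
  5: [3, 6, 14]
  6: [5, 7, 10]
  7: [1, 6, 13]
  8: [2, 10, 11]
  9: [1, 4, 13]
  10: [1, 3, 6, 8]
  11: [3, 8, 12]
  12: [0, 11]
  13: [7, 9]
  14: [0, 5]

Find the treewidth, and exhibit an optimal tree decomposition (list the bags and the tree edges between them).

Each bag holds 4 vertices, so the decomposition has width 3, which upper-bounds the treewidth. For the lower bound: the 4 vertex sets {4,9,13}, {2}, {1}, {6,7,8,10} are disjoint, each induces a connected subgraph, and every pair is joined by at least one edge of G. Contracting each set to a single vertex therefore yields K_{4} as a minor, and since treewidth is minor-monotone, tw(G) ≥ tw(K_{4}) = 3. Hence tw(G) = 3 exactly.

Treewidth 3.
Bags: B1 = {2, 4, 9, 13}  B2 = {1, 2, 9, 13}  B3 = {1, 2, 7, 13}  B4 = {1, 2, 7, 8}  B5 = {1, 7, 8, 10}  B6 = {6, 7, 8, 10}  B7 = {6, 8, 10, 11}  B8 = {3, 6, 10, 11}  B9 = {3, 5, 6, 11}  B10 = {3, 5, 11, 12}  B11 = {0, 3, 5, 12}  B12 = {0, 5, 12, 14}
Tree: B1–B2, B2–B3, B3–B4, B4–B5, B5–B6, B6–B7, B7–B8, B8–B9, B9–B10, B10–B11, B11–B12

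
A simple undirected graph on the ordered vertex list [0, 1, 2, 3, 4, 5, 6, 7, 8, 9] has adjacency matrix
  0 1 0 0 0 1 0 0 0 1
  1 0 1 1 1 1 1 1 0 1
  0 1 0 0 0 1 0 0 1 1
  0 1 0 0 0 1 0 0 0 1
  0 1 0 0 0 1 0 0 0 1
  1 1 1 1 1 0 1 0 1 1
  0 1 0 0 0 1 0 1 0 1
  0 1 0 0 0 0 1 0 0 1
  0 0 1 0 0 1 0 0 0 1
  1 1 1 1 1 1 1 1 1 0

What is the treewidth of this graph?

3

A width-3 tree decomposition is:
Bags: B1 = {1, 5, 6, 9}  B2 = {1, 4, 5, 9}  B3 = {1, 2, 5, 9}  B4 = {1, 3, 5, 9}  B5 = {2, 5, 8, 9}  B6 = {1, 6, 7, 9}  B7 = {0, 1, 5, 9}
Tree: B1–B2, B2–B3, B1–B4, B3–B5, B1–B6, B2–B7
Each bag holds 4 vertices, so the decomposition has width 3, which upper-bounds the treewidth. For the lower bound, the 4 vertices {2, 5, 8, 9} are pairwise adjacent, and any tree decomposition puts a clique entirely inside one bag — forcing width ≥ 3. Hence tw(G) = 3 exactly.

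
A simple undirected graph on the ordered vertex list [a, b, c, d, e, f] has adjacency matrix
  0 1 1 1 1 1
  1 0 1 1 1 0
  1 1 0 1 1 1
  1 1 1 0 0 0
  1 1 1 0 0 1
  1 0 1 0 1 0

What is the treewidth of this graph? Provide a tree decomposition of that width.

Treewidth 3.
Bags: B1 = {a, c, e, f}  B2 = {a, b, c, e}  B3 = {a, b, c, d}
Tree: B1–B2, B2–B3

Each bag holds 4 vertices, so the decomposition has width 3, which upper-bounds the treewidth. For the lower bound, the 4 vertices {a, b, c, d} are pairwise adjacent, and any tree decomposition puts a clique entirely inside one bag — forcing width ≥ 3. Combining the bounds, tw(G) = 3.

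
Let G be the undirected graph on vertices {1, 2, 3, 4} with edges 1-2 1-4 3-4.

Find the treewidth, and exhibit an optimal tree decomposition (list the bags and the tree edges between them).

Treewidth 1.
Bags: B1 = {1, 2}  B2 = {1, 4}  B3 = {3, 4}
Tree: B1–B2, B2–B3

Each bag holds 2 vertices, so the decomposition has width 1, which upper-bounds the treewidth. Any graph with an edge has treewidth ≥ 1, and G has the edge 2–1. Combining the bounds, tw(G) = 1.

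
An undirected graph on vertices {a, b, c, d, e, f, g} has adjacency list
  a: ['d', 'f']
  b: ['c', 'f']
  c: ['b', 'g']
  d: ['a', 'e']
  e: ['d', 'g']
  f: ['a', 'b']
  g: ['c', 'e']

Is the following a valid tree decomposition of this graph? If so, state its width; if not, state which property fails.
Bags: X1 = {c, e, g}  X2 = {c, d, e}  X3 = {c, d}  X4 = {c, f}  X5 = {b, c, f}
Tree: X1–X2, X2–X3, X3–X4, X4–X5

No — vertex a appears in no bag.

A tree decomposition must satisfy three properties: every vertex lies in some bag; for every edge, both endpoints lie together in some bag; and for every vertex, the bags containing it form a connected subtree. Here vertex a appears in no bag, so the decomposition is invalid.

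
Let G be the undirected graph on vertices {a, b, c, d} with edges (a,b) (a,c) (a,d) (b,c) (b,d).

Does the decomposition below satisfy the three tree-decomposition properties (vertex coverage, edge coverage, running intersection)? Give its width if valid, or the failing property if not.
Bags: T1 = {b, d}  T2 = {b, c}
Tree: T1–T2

No — vertex a appears in no bag.

A tree decomposition must satisfy three properties: every vertex lies in some bag; for every edge, both endpoints lie together in some bag; and for every vertex, the bags containing it form a connected subtree. Here vertex a appears in no bag, so the decomposition is invalid.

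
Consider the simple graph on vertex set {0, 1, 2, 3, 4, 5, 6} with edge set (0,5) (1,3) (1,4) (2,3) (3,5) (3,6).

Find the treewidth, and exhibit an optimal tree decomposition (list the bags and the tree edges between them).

Treewidth 1.
One such decomposition:
Bags: B1 = {0, 5}  B2 = {3, 5}  B3 = {3, 6}  B4 = {1, 3}  B5 = {2, 3}  B6 = {1, 4}
Tree: B1–B2, B2–B3, B2–B4, B3–B5, B4–B6

The largest bag has 2 vertices, giving width 1; this decomposition certifies tw(G) ≤ 1. Any graph with an edge has treewidth ≥ 1, and G has the edge 0–5. Combining the bounds, tw(G) = 1.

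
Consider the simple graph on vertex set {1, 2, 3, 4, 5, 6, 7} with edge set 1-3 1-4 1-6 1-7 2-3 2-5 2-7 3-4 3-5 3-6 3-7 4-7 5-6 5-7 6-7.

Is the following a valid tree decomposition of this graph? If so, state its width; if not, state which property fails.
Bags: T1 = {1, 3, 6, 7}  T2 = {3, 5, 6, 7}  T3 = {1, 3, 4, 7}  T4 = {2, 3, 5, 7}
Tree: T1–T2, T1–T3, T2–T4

Checking the three conditions: (i) the bags cover all of {1, 2, 3, 4, 5, 6, 7}; (ii) for each edge, some bag contains both endpoints; (iii) the bags containing any fixed vertex form a subtree. All hold, so the decomposition is valid with width 4 − 1 = 3.

Yes; width 3.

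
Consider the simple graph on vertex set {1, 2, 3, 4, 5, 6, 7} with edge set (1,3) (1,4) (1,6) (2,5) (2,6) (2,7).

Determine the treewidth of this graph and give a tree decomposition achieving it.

Every bag has size at most 2, so the width is 2 − 1 = 1 and tw(G) ≤ 1. G has an edge, so its treewidth is at least 1. Hence tw(G) = 1 exactly.

Treewidth 1.
Bags: B1 = {2, 6}  B2 = {1, 6}  B3 = {1, 3}  B4 = {2, 5}  B5 = {2, 7}  B6 = {1, 4}
Tree: B1–B2, B2–B3, B1–B4, B1–B5, B2–B6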